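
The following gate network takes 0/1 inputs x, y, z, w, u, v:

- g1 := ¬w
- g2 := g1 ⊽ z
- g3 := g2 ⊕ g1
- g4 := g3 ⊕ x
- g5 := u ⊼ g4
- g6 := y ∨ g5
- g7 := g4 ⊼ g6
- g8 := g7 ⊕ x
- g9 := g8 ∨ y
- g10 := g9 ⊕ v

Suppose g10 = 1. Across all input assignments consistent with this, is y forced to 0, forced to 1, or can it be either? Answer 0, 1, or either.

Both values of y occur among assignments with g10 = 1:
  y=0: x=0, y=0, z=0, w=0, u=0, v=1
  y=1: x=0, y=1, z=0, w=0, u=0, v=0

either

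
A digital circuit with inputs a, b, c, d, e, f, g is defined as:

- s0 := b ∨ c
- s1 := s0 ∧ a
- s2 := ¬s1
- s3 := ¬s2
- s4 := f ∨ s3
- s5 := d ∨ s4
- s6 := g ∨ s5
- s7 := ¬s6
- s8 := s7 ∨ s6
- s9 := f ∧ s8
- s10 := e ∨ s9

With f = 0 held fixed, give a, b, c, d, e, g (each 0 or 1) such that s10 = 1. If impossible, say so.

a=0, b=1, c=0, d=1, e=1, g=1

s10 = e ∨ s9 must be 1, so at least one of e, s9 is 1.
Check with f = 0 and a=0, b=1, c=0, d=1, e=1, g=1:
s0 = b ∨ c = 1 ∨ 0 = 1
s1 = s0 ∧ a = 1 ∧ 0 = 0
s2 = ¬s1 = ¬0 = 1
s3 = ¬s2 = ¬1 = 0
s4 = f ∨ s3 = 0 ∨ 0 = 0
s5 = d ∨ s4 = 1 ∨ 0 = 1
s6 = g ∨ s5 = 1 ∨ 1 = 1
s7 = ¬s6 = ¬1 = 0
s8 = s7 ∨ s6 = 0 ∨ 1 = 1
s9 = f ∧ s8 = 0 ∧ 1 = 0
s10 = e ∨ s9 = 1 ∨ 0 = 1
So s10 = 1.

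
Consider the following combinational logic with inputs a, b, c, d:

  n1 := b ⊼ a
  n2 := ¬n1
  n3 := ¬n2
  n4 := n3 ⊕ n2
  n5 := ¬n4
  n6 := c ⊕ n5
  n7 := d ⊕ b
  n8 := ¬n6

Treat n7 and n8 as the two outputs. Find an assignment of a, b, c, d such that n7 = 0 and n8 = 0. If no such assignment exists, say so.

Check with a=1, b=1, c=1, d=1:
n1 = b ⊼ a = 1 ⊼ 1 = 0
n2 = ¬n1 = ¬0 = 1
n3 = ¬n2 = ¬1 = 0
n4 = n3 ⊕ n2 = 0 ⊕ 1 = 1
n5 = ¬n4 = ¬1 = 0
n6 = c ⊕ n5 = 1 ⊕ 0 = 1
n7 = d ⊕ b = 1 ⊕ 1 = 0
n8 = ¬n6 = ¬1 = 0
So n7 = 0 and n8 = 0.

a=1, b=1, c=1, d=1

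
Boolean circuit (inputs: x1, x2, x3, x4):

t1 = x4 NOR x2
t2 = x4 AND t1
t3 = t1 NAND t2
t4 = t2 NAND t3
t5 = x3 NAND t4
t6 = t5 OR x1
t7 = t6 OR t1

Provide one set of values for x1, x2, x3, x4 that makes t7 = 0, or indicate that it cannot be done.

x1=0 x2=1 x3=1 x4=1

Check with x1=0 x2=1 x3=1 x4=1:
t1 = x4 NOR x2 = 1 NOR 1 = 0
t2 = x4 AND t1 = 1 AND 0 = 0
t3 = t1 NAND t2 = 0 NAND 0 = 1
t4 = t2 NAND t3 = 0 NAND 1 = 1
t5 = x3 NAND t4 = 1 NAND 1 = 0
t6 = t5 OR x1 = 0 OR 0 = 0
t7 = t6 OR t1 = 0 OR 0 = 0
So t7 = 0 as required.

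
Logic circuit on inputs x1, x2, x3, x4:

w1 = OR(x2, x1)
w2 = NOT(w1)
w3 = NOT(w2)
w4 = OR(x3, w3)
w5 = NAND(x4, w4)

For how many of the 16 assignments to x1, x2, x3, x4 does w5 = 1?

9

w5 = NAND(x4, w4) must be 1, so at least one of x4, w4 is 0.
Enumerating the 16 input combinations, 9 give w5 = 1 and 7 give w5 = 0.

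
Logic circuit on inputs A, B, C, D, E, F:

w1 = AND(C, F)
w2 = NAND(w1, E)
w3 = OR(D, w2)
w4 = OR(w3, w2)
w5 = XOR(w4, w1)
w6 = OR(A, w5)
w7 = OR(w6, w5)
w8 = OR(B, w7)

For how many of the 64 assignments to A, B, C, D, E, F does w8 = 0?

w8 = OR(B, w7) must be 0, so both B = 0 and w7 = 0.
Satisfying assignments:
  A=0, B=0, C=1, D=0, E=0, F=1
  A=0, B=0, C=1, D=1, E=0, F=1
  A=0, B=0, C=1, D=1, E=1, F=1

3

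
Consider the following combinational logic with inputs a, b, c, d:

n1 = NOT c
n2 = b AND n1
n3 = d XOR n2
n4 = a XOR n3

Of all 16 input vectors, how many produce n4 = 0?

8

n4 = a XOR n3 must be 0, so a and n3 are equal.
Enumerating the 16 input combinations, 8 give n4 = 0 and 8 give n4 = 1.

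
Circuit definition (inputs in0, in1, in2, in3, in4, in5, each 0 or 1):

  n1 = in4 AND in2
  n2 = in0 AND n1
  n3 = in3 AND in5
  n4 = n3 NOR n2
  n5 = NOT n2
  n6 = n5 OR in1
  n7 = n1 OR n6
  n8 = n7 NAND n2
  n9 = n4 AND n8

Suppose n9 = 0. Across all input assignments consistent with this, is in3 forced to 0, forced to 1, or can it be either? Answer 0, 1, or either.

Both values of in3 occur among assignments with n9 = 0:
  in3=0: in0=1, in1=0, in2=1, in3=0, in4=1, in5=0
  in3=1: in0=0, in1=0, in2=0, in3=1, in4=0, in5=1

either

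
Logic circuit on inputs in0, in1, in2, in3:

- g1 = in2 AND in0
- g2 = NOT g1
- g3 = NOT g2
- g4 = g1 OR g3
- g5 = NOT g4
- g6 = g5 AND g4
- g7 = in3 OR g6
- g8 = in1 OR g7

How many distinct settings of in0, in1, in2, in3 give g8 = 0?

4

g8 = in1 OR g7 must be 0, so both in1 = 0 and g7 = 0.
Satisfying assignments:
  in0=0, in1=0, in2=0, in3=0
  in0=0, in1=0, in2=1, in3=0
  in0=1, in1=0, in2=0, in3=0
  in0=1, in1=0, in2=1, in3=0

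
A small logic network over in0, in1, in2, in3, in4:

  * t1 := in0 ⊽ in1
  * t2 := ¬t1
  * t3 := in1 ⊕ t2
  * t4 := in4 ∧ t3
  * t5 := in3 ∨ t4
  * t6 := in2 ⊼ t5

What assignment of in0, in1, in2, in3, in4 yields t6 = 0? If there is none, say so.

t6 = in2 ⊼ t5 must be 0, so both in2 = 1 and t5 = 1.
t5 = in3 ∨ t4 must be 1, so at least one of in3, t4 is 1.
Check with in0=0, in1=1, in2=1, in3=1, in4=1:
t1 = in0 ⊽ in1 = 0 ⊽ 1 = 0
t2 = ¬t1 = ¬0 = 1
t3 = in1 ⊕ t2 = 1 ⊕ 1 = 0
t4 = in4 ∧ t3 = 1 ∧ 0 = 0
t5 = in3 ∨ t4 = 1 ∨ 0 = 1
t6 = in2 ⊼ t5 = 1 ⊼ 1 = 0
So t6 = 0 as required.

in0=0, in1=1, in2=1, in3=1, in4=1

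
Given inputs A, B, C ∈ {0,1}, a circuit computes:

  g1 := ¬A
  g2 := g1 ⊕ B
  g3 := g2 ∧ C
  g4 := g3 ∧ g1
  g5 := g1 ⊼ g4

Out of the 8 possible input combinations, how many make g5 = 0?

1

g5 = g1 ⊼ g4 must be 0, so both g1 = 1 and g4 = 1.
Satisfying assignments:
  A=0, B=0, C=1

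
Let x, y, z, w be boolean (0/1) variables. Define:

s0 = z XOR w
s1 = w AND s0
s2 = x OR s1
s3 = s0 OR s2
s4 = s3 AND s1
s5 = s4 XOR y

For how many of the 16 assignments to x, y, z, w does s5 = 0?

s5 = s4 XOR y must be 0, so s4 and y are equal.
Enumerating the 16 input combinations, 8 give s5 = 0 and 8 give s5 = 1.

8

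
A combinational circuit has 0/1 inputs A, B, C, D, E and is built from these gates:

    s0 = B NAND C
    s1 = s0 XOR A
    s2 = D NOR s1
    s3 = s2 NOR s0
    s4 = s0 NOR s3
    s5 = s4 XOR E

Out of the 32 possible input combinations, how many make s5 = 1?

s5 = s4 XOR E must be 1, so s4 and E differ.
Enumerating the 32 input combinations, 16 give s5 = 1 and 16 give s5 = 0.

16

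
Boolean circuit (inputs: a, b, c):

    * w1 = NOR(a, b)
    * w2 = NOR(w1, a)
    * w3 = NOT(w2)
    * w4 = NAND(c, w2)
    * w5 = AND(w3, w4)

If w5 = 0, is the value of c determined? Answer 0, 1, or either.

Both values of c occur among assignments with w5 = 0:
  c=0: a=0, b=1, c=0
  c=1: a=0, b=1, c=1

either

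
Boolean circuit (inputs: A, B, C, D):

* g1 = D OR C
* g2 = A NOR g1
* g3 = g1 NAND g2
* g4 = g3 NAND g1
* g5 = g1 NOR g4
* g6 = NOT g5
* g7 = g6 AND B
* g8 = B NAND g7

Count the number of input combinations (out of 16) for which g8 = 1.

8

g8 = B NAND g7 must be 1, so at least one of B, g7 is 0.
Enumerating the 16 input combinations, 8 give g8 = 1 and 8 give g8 = 0.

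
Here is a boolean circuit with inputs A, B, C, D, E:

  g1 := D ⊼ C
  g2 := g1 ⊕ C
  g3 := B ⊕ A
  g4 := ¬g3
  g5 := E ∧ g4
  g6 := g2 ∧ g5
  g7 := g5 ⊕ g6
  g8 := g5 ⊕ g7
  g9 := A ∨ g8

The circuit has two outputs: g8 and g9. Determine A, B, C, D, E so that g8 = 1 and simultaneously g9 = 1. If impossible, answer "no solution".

Check with A=1, B=1, C=0, D=1, E=1:
g1 = D ⊼ C = 1 ⊼ 0 = 1
g2 = g1 ⊕ C = 1 ⊕ 0 = 1
g3 = B ⊕ A = 1 ⊕ 1 = 0
g4 = ¬g3 = ¬0 = 1
g5 = E ∧ g4 = 1 ∧ 1 = 1
g6 = g2 ∧ g5 = 1 ∧ 1 = 1
g7 = g5 ⊕ g6 = 1 ⊕ 1 = 0
g8 = g5 ⊕ g7 = 1 ⊕ 0 = 1
g9 = A ∨ g8 = 1 ∨ 1 = 1
So g8 = 1 and g9 = 1.

A=1, B=1, C=0, D=1, E=1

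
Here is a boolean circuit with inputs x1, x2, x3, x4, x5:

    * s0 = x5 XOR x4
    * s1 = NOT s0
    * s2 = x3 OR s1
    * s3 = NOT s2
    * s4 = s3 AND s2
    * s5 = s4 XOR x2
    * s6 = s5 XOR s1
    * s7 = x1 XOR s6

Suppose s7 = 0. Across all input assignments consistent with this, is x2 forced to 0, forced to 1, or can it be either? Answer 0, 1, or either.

either

Both values of x2 occur among assignments with s7 = 0:
  x2=0: x1=0, x2=0, x3=0, x4=0, x5=1
  x2=1: x1=0, x2=1, x3=0, x4=0, x5=0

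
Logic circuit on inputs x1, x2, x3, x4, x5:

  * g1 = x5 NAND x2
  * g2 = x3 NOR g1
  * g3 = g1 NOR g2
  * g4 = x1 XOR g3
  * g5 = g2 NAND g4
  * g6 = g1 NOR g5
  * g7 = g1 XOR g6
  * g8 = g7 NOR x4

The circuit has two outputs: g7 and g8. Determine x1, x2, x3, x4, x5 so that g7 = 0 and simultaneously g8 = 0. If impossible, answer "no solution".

x1=1, x2=1, x3=1, x4=1, x5=1

Check with x1=1, x2=1, x3=1, x4=1, x5=1:
g1 = x5 NAND x2 = 1 NAND 1 = 0
g2 = x3 NOR g1 = 1 NOR 0 = 0
g3 = g1 NOR g2 = 0 NOR 0 = 1
g4 = x1 XOR g3 = 1 XOR 1 = 0
g5 = g2 NAND g4 = 0 NAND 0 = 1
g6 = g1 NOR g5 = 0 NOR 1 = 0
g7 = g1 XOR g6 = 0 XOR 0 = 0
g8 = g7 NOR x4 = 0 NOR 1 = 0
So g7 = 0 and g8 = 0.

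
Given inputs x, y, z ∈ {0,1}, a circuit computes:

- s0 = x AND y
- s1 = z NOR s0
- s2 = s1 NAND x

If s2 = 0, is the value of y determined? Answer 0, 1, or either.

0

s2 = s1 NAND x must be 0, so both s1 = 1 and x = 1.
s1 = z NOR s0 must be 1, so both z = 0 and s0 = 0.
s0 = x AND y must be 0, so at least one of x, y is 0.
Every assignment with s2 = 0 has y = 0; there are 1 such assignment(s).
  x=1, y=0, z=0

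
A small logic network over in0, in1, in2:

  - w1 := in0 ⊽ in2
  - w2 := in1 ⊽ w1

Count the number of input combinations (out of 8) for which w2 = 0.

5

w2 = in1 ⊽ w1 must be 0, so at least one of in1, w1 is 1.
Satisfying assignments:
  in0=0, in1=0, in2=0
  in0=0, in1=1, in2=0
  in0=0, in1=1, in2=1
  in0=1, in1=1, in2=0
  in0=1, in1=1, in2=1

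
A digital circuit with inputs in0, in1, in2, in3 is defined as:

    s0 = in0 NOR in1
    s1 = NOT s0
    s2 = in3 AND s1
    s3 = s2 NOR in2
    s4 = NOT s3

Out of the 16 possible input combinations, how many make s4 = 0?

5

s4 = NOT s3 must be 0, so s3 = 1.
Satisfying assignments:
  in0=0, in1=0, in2=0, in3=0
  in0=0, in1=0, in2=0, in3=1
  in0=0, in1=1, in2=0, in3=0
  in0=1, in1=0, in2=0, in3=0
  in0=1, in1=1, in2=0, in3=0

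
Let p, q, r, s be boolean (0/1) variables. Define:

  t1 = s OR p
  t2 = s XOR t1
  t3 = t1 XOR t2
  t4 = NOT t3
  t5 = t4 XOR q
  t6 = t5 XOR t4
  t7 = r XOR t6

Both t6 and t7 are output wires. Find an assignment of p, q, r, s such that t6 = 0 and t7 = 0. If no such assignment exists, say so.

Check with p=0, q=0, r=0, s=0:
t1 = s OR p = 0 OR 0 = 0
t2 = s XOR t1 = 0 XOR 0 = 0
t3 = t1 XOR t2 = 0 XOR 0 = 0
t4 = NOT t3 = NOT 0 = 1
t5 = t4 XOR q = 1 XOR 0 = 1
t6 = t5 XOR t4 = 1 XOR 1 = 0
t7 = r XOR t6 = 0 XOR 0 = 0
So t6 = 0 and t7 = 0.

p=0, q=0, r=0, s=0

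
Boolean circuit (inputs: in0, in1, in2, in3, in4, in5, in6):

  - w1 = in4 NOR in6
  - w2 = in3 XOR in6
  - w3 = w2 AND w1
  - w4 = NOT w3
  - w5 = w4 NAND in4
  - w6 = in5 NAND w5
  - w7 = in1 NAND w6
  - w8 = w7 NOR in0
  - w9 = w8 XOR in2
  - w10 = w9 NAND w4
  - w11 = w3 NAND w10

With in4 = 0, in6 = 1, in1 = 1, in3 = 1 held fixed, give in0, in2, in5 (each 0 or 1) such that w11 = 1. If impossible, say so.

in0=1 in2=1 in5=1

Check with in4 = 0, in6 = 1, in1 = 1, in3 = 1 and in0=1, in2=1, in5=1:
w1 = in4 NOR in6 = 0 NOR 1 = 0
w2 = in3 XOR in6 = 1 XOR 1 = 0
w3 = w2 AND w1 = 0 AND 0 = 0
w4 = NOT w3 = NOT 0 = 1
w5 = w4 NAND in4 = 1 NAND 0 = 1
w6 = in5 NAND w5 = 1 NAND 1 = 0
w7 = in1 NAND w6 = 1 NAND 0 = 1
w8 = w7 NOR in0 = 1 NOR 1 = 0
w9 = w8 XOR in2 = 0 XOR 1 = 1
w10 = w9 NAND w4 = 1 NAND 1 = 0
w11 = w3 NAND w10 = 0 NAND 0 = 1
So w11 = 1.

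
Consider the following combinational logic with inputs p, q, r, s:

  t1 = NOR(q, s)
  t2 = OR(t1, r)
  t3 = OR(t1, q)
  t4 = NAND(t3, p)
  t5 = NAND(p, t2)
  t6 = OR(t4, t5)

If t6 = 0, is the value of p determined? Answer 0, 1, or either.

t6 = OR(t4, t5) must be 0, so both t4 = 0 and t5 = 0.
t4 = NAND(t3, p) must be 0, so both t3 = 1 and p = 1.
Every assignment with t6 = 0 has p = 1; there are 4 such assignment(s).
  p=1, q=0, r=0, s=0
  p=1, q=0, r=1, s=0
  p=1, q=1, r=1, s=0
  p=1, q=1, r=1, s=1

1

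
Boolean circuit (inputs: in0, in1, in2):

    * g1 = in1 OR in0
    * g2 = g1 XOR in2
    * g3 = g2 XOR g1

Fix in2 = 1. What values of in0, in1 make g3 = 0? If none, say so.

no solution exists

With in2 = 1 fixed, none of the 4 settings of in0, in1 give g3 = 0.
For example, with in0=1, in1=1:
g1 = in1 OR in0 = 1 OR 1 = 1
g2 = g1 XOR in2 = 1 XOR 1 = 0
g3 = g2 XOR g1 = 0 XOR 1 = 1
giving g3 = 1 ≠ 0.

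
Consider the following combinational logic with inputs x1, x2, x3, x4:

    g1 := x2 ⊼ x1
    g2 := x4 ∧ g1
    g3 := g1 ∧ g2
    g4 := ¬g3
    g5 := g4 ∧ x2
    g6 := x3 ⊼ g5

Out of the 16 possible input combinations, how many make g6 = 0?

g6 = x3 ⊼ g5 must be 0, so both x3 = 1 and g5 = 1.
g5 = g4 ∧ x2 must be 1, so both g4 = 1 and x2 = 1.
Satisfying assignments:
  x1=0, x2=1, x3=1, x4=0
  x1=1, x2=1, x3=1, x4=0
  x1=1, x2=1, x3=1, x4=1

3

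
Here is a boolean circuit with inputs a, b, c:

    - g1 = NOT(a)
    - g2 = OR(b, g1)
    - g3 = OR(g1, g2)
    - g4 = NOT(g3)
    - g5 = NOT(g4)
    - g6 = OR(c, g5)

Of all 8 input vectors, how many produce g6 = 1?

7

g6 = OR(c, g5) must be 1, so at least one of c, g5 is 1.
Enumerating the 8 input combinations, 7 give g6 = 1 and 1 give g6 = 0.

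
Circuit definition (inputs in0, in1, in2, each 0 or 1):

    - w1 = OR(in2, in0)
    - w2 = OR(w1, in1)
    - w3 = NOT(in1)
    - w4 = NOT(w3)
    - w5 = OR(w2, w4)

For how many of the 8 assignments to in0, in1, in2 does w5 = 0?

w5 = OR(w2, w4) must be 0, so both w2 = 0 and w4 = 0.
Satisfying assignments:
  in0=0, in1=0, in2=0

1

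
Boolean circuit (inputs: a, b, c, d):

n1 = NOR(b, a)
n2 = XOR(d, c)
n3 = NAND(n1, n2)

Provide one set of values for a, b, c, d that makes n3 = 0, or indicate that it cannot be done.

a=0, b=0, c=1, d=0

n3 = NAND(n1, n2) must be 0, so both n1 = 1 and n2 = 1.
Check with a=0, b=0, c=1, d=0:
n1 = NOR(b, a) = NOR(0, 0) = 1
n2 = XOR(d, c) = XOR(0, 1) = 1
n3 = NAND(n1, n2) = NAND(1, 1) = 0
So n3 = 0 as required.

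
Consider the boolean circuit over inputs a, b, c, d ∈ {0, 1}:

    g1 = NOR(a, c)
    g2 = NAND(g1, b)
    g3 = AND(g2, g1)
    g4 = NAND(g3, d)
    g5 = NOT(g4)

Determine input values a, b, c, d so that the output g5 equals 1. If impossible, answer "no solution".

g5 = NOT(g4) must be 1, so g4 = 0.
Check with a=0 b=0 c=0 d=1:
g1 = NOR(a, c) = NOR(0, 0) = 1
g2 = NAND(g1, b) = NAND(1, 0) = 1
g3 = AND(g2, g1) = AND(1, 1) = 1
g4 = NAND(g3, d) = NAND(1, 1) = 0
g5 = NOT(g4) = NOT 0 = 1
So g5 = 1 as required.

a=0 b=0 c=0 d=1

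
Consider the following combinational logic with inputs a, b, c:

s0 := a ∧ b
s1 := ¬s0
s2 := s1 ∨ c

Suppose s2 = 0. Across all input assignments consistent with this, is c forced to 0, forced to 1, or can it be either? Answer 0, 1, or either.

s2 = s1 ∨ c must be 0, so both s1 = 0 and c = 0.
s1 = ¬s0 must be 0, so s0 = 1.
Every assignment with s2 = 0 has c = 0; there are 1 such assignment(s).
  a=1, b=1, c=0

0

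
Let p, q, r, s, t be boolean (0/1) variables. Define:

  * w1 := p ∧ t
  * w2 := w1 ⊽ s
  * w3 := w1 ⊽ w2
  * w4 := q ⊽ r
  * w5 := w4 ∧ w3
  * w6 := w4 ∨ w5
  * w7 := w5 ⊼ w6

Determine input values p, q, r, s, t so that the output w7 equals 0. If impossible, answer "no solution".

Check with p=1, q=0, r=0, s=1, t=0:
w1 = p ∧ t = 1 ∧ 0 = 0
w2 = w1 ⊽ s = 0 ⊽ 1 = 0
w3 = w1 ⊽ w2 = 0 ⊽ 0 = 1
w4 = q ⊽ r = 0 ⊽ 0 = 1
w5 = w4 ∧ w3 = 1 ∧ 1 = 1
w6 = w4 ∨ w5 = 1 ∨ 1 = 1
w7 = w5 ⊼ w6 = 1 ⊼ 1 = 0
So w7 = 0 as required.

p=1, q=0, r=0, s=1, t=0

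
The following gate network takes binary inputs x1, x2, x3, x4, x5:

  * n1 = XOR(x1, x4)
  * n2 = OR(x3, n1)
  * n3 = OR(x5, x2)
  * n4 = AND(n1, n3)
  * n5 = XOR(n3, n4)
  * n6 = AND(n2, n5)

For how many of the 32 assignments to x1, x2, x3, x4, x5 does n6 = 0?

26

n6 = AND(n2, n5) must be 0, so at least one of n2, n5 is 0.
Enumerating the 32 input combinations, 26 give n6 = 0 and 6 give n6 = 1.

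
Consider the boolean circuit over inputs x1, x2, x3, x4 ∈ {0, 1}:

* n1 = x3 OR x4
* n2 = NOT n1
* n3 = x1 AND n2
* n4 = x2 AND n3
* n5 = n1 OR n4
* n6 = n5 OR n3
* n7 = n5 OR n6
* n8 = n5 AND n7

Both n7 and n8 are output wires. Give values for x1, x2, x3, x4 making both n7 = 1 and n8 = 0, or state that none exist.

Check with x1=1, x2=0, x3=0, x4=0:
n1 = x3 OR x4 = 0 OR 0 = 0
n2 = NOT n1 = NOT 0 = 1
n3 = x1 AND n2 = 1 AND 1 = 1
n4 = x2 AND n3 = 0 AND 1 = 0
n5 = n1 OR n4 = 0 OR 0 = 0
n6 = n5 OR n3 = 0 OR 1 = 1
n7 = n5 OR n6 = 0 OR 1 = 1
n8 = n5 AND n7 = 0 AND 1 = 0
So n7 = 1 and n8 = 0.

x1=1, x2=0, x3=0, x4=0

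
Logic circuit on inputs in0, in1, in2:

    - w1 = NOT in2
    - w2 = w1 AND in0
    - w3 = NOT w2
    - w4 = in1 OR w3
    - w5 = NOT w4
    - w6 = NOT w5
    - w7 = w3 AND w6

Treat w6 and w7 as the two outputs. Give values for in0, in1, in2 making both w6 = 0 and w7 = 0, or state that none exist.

in0=1, in1=0, in2=0

Check with in0=1, in1=0, in2=0:
w1 = NOT in2 = NOT 0 = 1
w2 = w1 AND in0 = 1 AND 1 = 1
w3 = NOT w2 = NOT 1 = 0
w4 = in1 OR w3 = 0 OR 0 = 0
w5 = NOT w4 = NOT 0 = 1
w6 = NOT w5 = NOT 1 = 0
w7 = w3 AND w6 = 0 AND 0 = 0
So w6 = 0 and w7 = 0.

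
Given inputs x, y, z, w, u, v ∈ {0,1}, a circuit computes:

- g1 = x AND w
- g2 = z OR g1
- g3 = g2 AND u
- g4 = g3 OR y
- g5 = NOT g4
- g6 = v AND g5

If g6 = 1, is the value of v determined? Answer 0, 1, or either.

1

g6 = v AND g5 must be 1, so both v = 1 and g5 = 1.
g5 = NOT g4 must be 1, so g4 = 0.
Every assignment with g6 = 1 has v = 1; there are 11 such assignment(s).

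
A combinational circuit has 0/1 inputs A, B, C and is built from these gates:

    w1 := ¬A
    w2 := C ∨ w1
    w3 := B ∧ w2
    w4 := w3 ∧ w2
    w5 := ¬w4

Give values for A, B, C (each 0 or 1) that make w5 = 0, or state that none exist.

w5 = ¬w4 must be 0, so w4 = 1.
w4 = w3 ∧ w2 must be 1, so both w3 = 1 and w2 = 1.
w3 = B ∧ w2 must be 1, so both B = 1 and w2 = 1.
Check with A=0 B=1 C=0:
w1 = ¬A = ¬0 = 1
w2 = C ∨ w1 = 0 ∨ 1 = 1
w3 = B ∧ w2 = 1 ∧ 1 = 1
w4 = w3 ∧ w2 = 1 ∧ 1 = 1
w5 = ¬w4 = ¬1 = 0
So w5 = 0 as required.

A=0 B=1 C=0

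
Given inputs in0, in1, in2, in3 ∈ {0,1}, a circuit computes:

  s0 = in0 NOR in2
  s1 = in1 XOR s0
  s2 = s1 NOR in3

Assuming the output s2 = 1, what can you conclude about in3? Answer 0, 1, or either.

0

s2 = s1 NOR in3 must be 1, so both s1 = 0 and in3 = 0.
s1 = in1 XOR s0 must be 0, so in1 and s0 are equal.
Every assignment with s2 = 1 has in3 = 0; there are 4 such assignment(s).
  in0=0, in1=0, in2=1, in3=0
  in0=0, in1=1, in2=0, in3=0
  in0=1, in1=0, in2=0, in3=0
  in0=1, in1=0, in2=1, in3=0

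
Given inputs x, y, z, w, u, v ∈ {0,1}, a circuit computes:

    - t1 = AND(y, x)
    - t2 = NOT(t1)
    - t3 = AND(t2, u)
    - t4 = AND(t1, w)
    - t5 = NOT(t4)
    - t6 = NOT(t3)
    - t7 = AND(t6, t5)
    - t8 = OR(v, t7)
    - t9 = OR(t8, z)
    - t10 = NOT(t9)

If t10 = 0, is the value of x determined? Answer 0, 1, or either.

Both values of x occur among assignments with t10 = 0:
  x=0: x=0, y=0, z=0, w=0, u=0, v=0
  x=1: x=1, y=0, z=0, w=0, u=0, v=0

either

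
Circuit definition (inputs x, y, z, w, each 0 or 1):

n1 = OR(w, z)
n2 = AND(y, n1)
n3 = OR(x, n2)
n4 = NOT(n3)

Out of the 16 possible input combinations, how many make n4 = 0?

n4 = NOT(n3) must be 0, so n3 = 1.
n3 = OR(x, n2) must be 1, so at least one of x, n2 is 1.
Enumerating the 16 input combinations, 11 give n4 = 0 and 5 give n4 = 1.

11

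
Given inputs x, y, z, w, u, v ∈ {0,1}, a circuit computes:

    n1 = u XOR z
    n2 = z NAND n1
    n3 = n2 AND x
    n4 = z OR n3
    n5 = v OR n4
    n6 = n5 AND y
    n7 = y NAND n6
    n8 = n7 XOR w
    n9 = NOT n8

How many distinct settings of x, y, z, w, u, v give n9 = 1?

32

n9 = NOT n8 must be 1, so n8 = 0.
n8 = n7 XOR w must be 0, so n7 and w are equal.
Enumerating the 64 input combinations, 32 give n9 = 1 and 32 give n9 = 0.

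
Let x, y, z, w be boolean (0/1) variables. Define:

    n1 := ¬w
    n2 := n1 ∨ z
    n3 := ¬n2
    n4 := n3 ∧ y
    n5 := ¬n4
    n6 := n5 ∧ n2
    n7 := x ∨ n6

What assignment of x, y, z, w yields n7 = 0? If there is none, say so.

x=0, y=0, z=0, w=1

n7 = x ∨ n6 must be 0, so both x = 0 and n6 = 0.
Check with x=0, y=0, z=0, w=1:
n1 = ¬w = ¬1 = 0
n2 = n1 ∨ z = 0 ∨ 0 = 0
n3 = ¬n2 = ¬0 = 1
n4 = n3 ∧ y = 1 ∧ 0 = 0
n5 = ¬n4 = ¬0 = 1
n6 = n5 ∧ n2 = 1 ∧ 0 = 0
n7 = x ∨ n6 = 0 ∨ 0 = 0
So n7 = 0 as required.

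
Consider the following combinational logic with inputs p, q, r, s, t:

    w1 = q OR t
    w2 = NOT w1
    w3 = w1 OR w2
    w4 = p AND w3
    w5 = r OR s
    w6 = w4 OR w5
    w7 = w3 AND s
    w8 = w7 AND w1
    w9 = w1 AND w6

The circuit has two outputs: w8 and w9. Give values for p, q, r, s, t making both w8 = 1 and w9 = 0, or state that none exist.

no solution exists

Across all 32 input combinations, none give both w8 = 1 and w9 = 0.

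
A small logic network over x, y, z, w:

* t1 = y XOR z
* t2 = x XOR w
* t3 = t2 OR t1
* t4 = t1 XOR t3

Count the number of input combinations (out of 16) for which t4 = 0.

t4 = t1 XOR t3 must be 0, so t1 and t3 are equal.
Enumerating the 16 input combinations, 12 give t4 = 0 and 4 give t4 = 1.

12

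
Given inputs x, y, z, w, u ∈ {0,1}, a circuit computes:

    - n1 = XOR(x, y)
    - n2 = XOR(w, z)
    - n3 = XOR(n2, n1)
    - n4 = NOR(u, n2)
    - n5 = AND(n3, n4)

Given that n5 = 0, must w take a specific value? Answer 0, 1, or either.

either

Both values of w occur among assignments with n5 = 0:
  w=0: x=0, y=0, z=0, w=0, u=0
  w=1: x=0, y=0, z=0, w=1, u=0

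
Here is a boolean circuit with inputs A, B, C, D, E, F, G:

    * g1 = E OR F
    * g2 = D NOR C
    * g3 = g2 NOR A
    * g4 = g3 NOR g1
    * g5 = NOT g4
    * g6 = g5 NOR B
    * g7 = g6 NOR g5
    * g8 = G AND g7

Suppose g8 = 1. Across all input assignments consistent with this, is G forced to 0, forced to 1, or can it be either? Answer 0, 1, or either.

1

g8 = G AND g7 must be 1, so both G = 1 and g7 = 1.
g7 = g6 NOR g5 must be 1, so both g6 = 0 and g5 = 0.
g6 = g5 NOR B must be 0, so at least one of g5, B is 1.
Every assignment with g8 = 1 has G = 1; there are 5 such assignment(s).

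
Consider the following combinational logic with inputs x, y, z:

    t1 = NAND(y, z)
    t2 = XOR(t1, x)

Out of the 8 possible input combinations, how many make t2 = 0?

t2 = XOR(t1, x) must be 0, so t1 and x are equal.
Satisfying assignments:
  x=0, y=1, z=1
  x=1, y=0, z=0
  x=1, y=0, z=1
  x=1, y=1, z=0

4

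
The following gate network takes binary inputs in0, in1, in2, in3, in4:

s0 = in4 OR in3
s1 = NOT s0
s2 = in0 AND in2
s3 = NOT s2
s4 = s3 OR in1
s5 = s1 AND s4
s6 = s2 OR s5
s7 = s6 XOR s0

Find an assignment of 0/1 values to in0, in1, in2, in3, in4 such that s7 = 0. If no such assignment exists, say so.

in0=1 in1=0 in2=1 in3=1 in4=0

Check with in0=1 in1=0 in2=1 in3=1 in4=0:
s0 = in4 OR in3 = 0 OR 1 = 1
s1 = NOT s0 = NOT 1 = 0
s2 = in0 AND in2 = 1 AND 1 = 1
s3 = NOT s2 = NOT 1 = 0
s4 = s3 OR in1 = 0 OR 0 = 0
s5 = s1 AND s4 = 0 AND 0 = 0
s6 = s2 OR s5 = 1 OR 0 = 1
s7 = s6 XOR s0 = 1 XOR 1 = 0
So s7 = 0 as required.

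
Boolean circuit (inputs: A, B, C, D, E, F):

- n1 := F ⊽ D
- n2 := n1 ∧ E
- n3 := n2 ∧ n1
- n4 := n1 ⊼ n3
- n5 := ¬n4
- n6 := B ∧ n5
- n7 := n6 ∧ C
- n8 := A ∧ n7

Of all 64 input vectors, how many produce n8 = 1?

1

n8 = A ∧ n7 must be 1, so both A = 1 and n7 = 1.
n7 = n6 ∧ C must be 1, so both n6 = 1 and C = 1.
n6 = B ∧ n5 must be 1, so both B = 1 and n5 = 1.
Satisfying assignments:
  A=1, B=1, C=1, D=0, E=1, F=0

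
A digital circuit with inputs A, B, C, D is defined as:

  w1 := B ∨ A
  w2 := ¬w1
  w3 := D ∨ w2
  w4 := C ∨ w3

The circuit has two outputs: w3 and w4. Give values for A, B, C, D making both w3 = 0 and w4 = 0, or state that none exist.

A=1, B=1, C=0, D=0

Check with A=1, B=1, C=0, D=0:
w1 = B ∨ A = 1 ∨ 1 = 1
w2 = ¬w1 = ¬1 = 0
w3 = D ∨ w2 = 0 ∨ 0 = 0
w4 = C ∨ w3 = 0 ∨ 0 = 0
So w3 = 0 and w4 = 0.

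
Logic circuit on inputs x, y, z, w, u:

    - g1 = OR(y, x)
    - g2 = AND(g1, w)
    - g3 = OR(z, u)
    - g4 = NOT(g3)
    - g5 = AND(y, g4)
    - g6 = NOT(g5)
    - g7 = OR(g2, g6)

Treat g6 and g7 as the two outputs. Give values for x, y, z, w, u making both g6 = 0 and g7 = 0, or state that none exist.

x=0, y=1, z=0, w=0, u=0

Check with x=0, y=1, z=0, w=0, u=0:
g1 = OR(y, x) = OR(1, 0) = 1
g2 = AND(g1, w) = AND(1, 0) = 0
g3 = OR(z, u) = OR(0, 0) = 0
g4 = NOT(g3) = NOT 0 = 1
g5 = AND(y, g4) = AND(1, 1) = 1
g6 = NOT(g5) = NOT 1 = 0
g7 = OR(g2, g6) = OR(0, 0) = 0
So g6 = 0 and g7 = 0.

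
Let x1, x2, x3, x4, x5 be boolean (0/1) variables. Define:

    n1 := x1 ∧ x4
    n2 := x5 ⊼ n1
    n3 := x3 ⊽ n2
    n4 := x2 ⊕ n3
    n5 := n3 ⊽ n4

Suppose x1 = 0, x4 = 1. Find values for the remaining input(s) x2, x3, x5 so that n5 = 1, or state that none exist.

Check with x1 = 0, x4 = 1 and x2=0, x3=0, x5=0:
n1 = x1 ∧ x4 = 0 ∧ 1 = 0
n2 = x5 ⊼ n1 = 0 ⊼ 0 = 1
n3 = x3 ⊽ n2 = 0 ⊽ 1 = 0
n4 = x2 ⊕ n3 = 0 ⊕ 0 = 0
n5 = n3 ⊽ n4 = 0 ⊽ 0 = 1
So n5 = 1.

x2=0 x3=0 x5=0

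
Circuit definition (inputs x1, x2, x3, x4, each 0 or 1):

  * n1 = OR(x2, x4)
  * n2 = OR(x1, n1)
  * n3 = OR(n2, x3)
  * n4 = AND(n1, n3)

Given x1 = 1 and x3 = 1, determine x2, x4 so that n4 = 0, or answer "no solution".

n4 = AND(n1, n3) must be 0, so at least one of n1, n3 is 0.
Check with x1 = 1 and x3 = 1 and x2=0, x4=0:
n1 = OR(x2, x4) = OR(0, 0) = 0
n2 = OR(x1, n1) = OR(1, 0) = 1
n3 = OR(n2, x3) = OR(1, 1) = 1
n4 = AND(n1, n3) = AND(0, 1) = 0
So n4 = 0.

x2=0, x4=0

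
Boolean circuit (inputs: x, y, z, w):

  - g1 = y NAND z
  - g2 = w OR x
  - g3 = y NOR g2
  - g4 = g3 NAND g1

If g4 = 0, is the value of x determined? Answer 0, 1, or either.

g4 = g3 NAND g1 must be 0, so both g3 = 1 and g1 = 1.
g3 = y NOR g2 must be 1, so both y = 0 and g2 = 0.
g1 = y NAND z must be 1, so at least one of y, z is 0.
Every assignment with g4 = 0 has x = 0; there are 2 such assignment(s).
  x=0, y=0, z=0, w=0
  x=0, y=0, z=1, w=0

0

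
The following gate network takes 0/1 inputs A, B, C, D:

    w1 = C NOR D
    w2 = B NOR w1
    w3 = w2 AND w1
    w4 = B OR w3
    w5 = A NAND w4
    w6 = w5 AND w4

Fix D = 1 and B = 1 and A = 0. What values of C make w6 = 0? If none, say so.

With D = 1 and B = 1 and A = 0 fixed, none of the 2 settings of C give w6 = 0.
For example, with C=1:
w1 = C NOR D = 1 NOR 1 = 0
w2 = B NOR w1 = 1 NOR 0 = 0
w3 = w2 AND w1 = 0 AND 0 = 0
w4 = B OR w3 = 1 OR 0 = 1
w5 = A NAND w4 = 0 NAND 1 = 1
w6 = w5 AND w4 = 1 AND 1 = 1
giving w6 = 1 ≠ 0.

no solution exists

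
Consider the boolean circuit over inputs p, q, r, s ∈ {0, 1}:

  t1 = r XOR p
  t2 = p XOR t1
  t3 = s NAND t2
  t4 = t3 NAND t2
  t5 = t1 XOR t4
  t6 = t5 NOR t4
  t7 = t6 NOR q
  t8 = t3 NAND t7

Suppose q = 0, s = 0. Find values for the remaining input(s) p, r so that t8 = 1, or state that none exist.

Check with q = 0, s = 0 and p=1, r=1:
t1 = r XOR p = 1 XOR 1 = 0
t2 = p XOR t1 = 1 XOR 0 = 1
t3 = s NAND t2 = 0 NAND 1 = 1
t4 = t3 NAND t2 = 1 NAND 1 = 0
t5 = t1 XOR t4 = 0 XOR 0 = 0
t6 = t5 NOR t4 = 0 NOR 0 = 1
t7 = t6 NOR q = 1 NOR 0 = 0
t8 = t3 NAND t7 = 1 NAND 0 = 1
So t8 = 1.

p=1, r=1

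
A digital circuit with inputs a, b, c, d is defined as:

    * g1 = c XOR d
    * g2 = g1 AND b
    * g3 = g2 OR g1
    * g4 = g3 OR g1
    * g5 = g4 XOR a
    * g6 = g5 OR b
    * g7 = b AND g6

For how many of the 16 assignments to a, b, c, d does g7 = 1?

g7 = b AND g6 must be 1, so both b = 1 and g6 = 1.
Enumerating the 16 input combinations, 8 give g7 = 1 and 8 give g7 = 0.

8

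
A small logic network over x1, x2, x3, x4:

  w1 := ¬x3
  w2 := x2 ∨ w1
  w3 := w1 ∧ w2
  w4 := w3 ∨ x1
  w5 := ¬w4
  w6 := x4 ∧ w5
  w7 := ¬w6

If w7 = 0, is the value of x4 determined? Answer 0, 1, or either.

1

w7 = ¬w6 must be 0, so w6 = 1.
w6 = x4 ∧ w5 must be 1, so both x4 = 1 and w5 = 1.
w5 = ¬w4 must be 1, so w4 = 0.
Every assignment with w7 = 0 has x4 = 1; there are 2 such assignment(s).
  x1=0, x2=0, x3=1, x4=1
  x1=0, x2=1, x3=1, x4=1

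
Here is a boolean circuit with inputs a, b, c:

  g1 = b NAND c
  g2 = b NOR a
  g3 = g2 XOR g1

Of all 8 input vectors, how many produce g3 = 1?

4

g3 = g2 XOR g1 must be 1, so g2 and g1 differ.
Satisfying assignments:
  a=0, b=1, c=0
  a=1, b=0, c=0
  a=1, b=0, c=1
  a=1, b=1, c=0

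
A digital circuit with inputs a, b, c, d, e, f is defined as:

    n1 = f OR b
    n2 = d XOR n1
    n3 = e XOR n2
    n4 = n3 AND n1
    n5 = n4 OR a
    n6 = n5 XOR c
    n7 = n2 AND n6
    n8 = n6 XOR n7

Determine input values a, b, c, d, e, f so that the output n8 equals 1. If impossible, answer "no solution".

a=1 b=1 c=0 d=1 e=0 f=1

n8 = n6 XOR n7 must be 1, so n6 and n7 differ.
Check with a=1 b=1 c=0 d=1 e=0 f=1:
n1 = f OR b = 1 OR 1 = 1
n2 = d XOR n1 = 1 XOR 1 = 0
n3 = e XOR n2 = 0 XOR 0 = 0
n4 = n3 AND n1 = 0 AND 1 = 0
n5 = n4 OR a = 0 OR 1 = 1
n6 = n5 XOR c = 1 XOR 0 = 1
n7 = n2 AND n6 = 0 AND 1 = 0
n8 = n6 XOR n7 = 1 XOR 0 = 1
So n8 = 1 as required.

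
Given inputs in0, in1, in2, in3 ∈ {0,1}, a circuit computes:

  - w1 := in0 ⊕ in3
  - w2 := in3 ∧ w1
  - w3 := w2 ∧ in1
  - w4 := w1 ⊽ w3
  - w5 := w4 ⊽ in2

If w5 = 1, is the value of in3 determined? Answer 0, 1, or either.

either

Both values of in3 occur among assignments with w5 = 1:
  in3=0: in0=1, in1=0, in2=0, in3=0
  in3=1: in0=0, in1=0, in2=0, in3=1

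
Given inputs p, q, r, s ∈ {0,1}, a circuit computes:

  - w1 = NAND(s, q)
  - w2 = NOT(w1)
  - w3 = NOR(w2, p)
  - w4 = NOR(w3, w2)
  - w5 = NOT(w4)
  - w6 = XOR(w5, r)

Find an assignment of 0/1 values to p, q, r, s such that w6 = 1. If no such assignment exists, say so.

p=1 q=1 r=1 s=0

Check with p=1 q=1 r=1 s=0:
w1 = NAND(s, q) = NAND(0, 1) = 1
w2 = NOT(w1) = NOT 1 = 0
w3 = NOR(w2, p) = NOR(0, 1) = 0
w4 = NOR(w3, w2) = NOR(0, 0) = 1
w5 = NOT(w4) = NOT 1 = 0
w6 = XOR(w5, r) = XOR(0, 1) = 1
So w6 = 1 as required.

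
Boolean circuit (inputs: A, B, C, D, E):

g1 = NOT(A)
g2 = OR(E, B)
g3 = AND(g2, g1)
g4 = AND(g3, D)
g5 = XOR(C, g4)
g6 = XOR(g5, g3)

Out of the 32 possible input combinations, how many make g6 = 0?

g6 = XOR(g5, g3) must be 0, so g5 and g3 are equal.
Enumerating the 32 input combinations, 16 give g6 = 0 and 16 give g6 = 1.

16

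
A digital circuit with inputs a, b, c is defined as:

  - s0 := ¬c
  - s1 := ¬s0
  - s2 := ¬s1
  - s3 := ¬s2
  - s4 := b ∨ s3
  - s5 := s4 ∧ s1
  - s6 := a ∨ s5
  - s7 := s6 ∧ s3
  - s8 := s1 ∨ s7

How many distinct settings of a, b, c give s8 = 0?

s8 = s1 ∨ s7 must be 0, so both s1 = 0 and s7 = 0.
s1 = ¬s0 must be 0, so s0 = 1.
s7 = s6 ∧ s3 must be 0, so at least one of s6, s3 is 0.
Enumerating the 8 input combinations, 4 give s8 = 0 and 4 give s8 = 1.

4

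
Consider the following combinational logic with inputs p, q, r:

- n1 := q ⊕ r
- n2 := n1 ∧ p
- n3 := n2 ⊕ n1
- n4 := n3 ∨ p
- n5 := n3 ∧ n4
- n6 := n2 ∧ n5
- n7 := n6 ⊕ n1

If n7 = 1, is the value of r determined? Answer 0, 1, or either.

Both values of r occur among assignments with n7 = 1:
  r=0: p=0, q=1, r=0
  r=1: p=0, q=0, r=1

either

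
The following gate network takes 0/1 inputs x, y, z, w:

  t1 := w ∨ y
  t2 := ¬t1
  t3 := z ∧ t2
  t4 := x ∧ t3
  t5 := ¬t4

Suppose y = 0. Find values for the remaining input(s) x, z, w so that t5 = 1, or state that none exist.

t5 = ¬t4 must be 1, so t4 = 0.
t4 = x ∧ t3 must be 0, so at least one of x, t3 is 0.
Check with y = 0 and x=0, z=0, w=1:
t1 = w ∨ y = 1 ∨ 0 = 1
t2 = ¬t1 = ¬1 = 0
t3 = z ∧ t2 = 0 ∧ 0 = 0
t4 = x ∧ t3 = 0 ∧ 0 = 0
t5 = ¬t4 = ¬0 = 1
So t5 = 1.

x=0 z=0 w=1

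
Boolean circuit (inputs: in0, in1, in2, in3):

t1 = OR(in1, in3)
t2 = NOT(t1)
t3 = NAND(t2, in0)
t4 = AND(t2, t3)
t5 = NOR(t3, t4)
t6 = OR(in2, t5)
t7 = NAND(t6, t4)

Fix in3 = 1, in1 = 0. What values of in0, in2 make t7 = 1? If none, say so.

Check with in3 = 1, in1 = 0 and in0=1, in2=0:
t1 = OR(in1, in3) = OR(0, 1) = 1
t2 = NOT(t1) = NOT 1 = 0
t3 = NAND(t2, in0) = NAND(0, 1) = 1
t4 = AND(t2, t3) = AND(0, 1) = 0
t5 = NOR(t3, t4) = NOR(1, 0) = 0
t6 = OR(in2, t5) = OR(0, 0) = 0
t7 = NAND(t6, t4) = NAND(0, 0) = 1
So t7 = 1.

in0=1 in2=0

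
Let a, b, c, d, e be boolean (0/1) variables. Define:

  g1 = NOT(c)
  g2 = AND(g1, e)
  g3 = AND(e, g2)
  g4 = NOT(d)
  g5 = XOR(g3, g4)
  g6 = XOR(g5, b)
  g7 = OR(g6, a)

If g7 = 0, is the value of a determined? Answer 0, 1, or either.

0

g7 = OR(g6, a) must be 0, so both g6 = 0 and a = 0.
g6 = XOR(g5, b) must be 0, so g5 and b are equal.
Every assignment with g7 = 0 has a = 0; there are 8 such assignment(s).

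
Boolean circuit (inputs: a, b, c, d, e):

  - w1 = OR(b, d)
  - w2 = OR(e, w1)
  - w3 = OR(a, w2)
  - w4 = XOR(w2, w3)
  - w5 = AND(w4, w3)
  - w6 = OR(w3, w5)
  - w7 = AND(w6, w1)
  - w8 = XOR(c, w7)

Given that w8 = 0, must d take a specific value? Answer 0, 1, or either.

either

Both values of d occur among assignments with w8 = 0:
  d=0: a=0, b=0, c=0, d=0, e=0
  d=1: a=0, b=0, c=1, d=1, e=0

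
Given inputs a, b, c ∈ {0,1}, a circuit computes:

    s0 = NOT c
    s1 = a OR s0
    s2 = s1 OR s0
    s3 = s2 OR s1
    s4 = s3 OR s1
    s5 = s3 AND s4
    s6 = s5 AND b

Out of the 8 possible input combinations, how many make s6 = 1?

3

s6 = s5 AND b must be 1, so both s5 = 1 and b = 1.
Enumerating the 8 input combinations, 3 give s6 = 1 and 5 give s6 = 0.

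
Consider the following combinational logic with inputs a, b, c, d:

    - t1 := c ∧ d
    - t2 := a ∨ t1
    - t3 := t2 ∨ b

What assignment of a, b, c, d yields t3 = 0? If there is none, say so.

a=0, b=0, c=0, d=1

t3 = t2 ∨ b must be 0, so both t2 = 0 and b = 0.
t2 = a ∨ t1 must be 0, so both a = 0 and t1 = 0.
t1 = c ∧ d must be 0, so at least one of c, d is 0.
Check with a=0, b=0, c=0, d=1:
t1 = c ∧ d = 0 ∧ 1 = 0
t2 = a ∨ t1 = 0 ∨ 0 = 0
t3 = t2 ∨ b = 0 ∨ 0 = 0
So t3 = 0 as required.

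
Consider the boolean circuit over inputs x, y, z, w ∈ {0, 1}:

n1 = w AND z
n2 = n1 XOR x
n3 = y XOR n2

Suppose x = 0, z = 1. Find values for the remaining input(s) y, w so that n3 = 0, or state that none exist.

n3 = y XOR n2 must be 0, so y and n2 are equal.
Check with x = 0, z = 1 and y=1, w=1:
n1 = w AND z = 1 AND 1 = 1
n2 = n1 XOR x = 1 XOR 0 = 1
n3 = y XOR n2 = 1 XOR 1 = 0
So n3 = 0.

y=1 w=1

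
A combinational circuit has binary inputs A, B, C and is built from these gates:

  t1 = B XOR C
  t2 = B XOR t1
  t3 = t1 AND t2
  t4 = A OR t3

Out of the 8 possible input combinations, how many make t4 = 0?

3

t4 = A OR t3 must be 0, so both A = 0 and t3 = 0.
t3 = t1 AND t2 must be 0, so at least one of t1, t2 is 0.
Satisfying assignments:
  A=0, B=0, C=0
  A=0, B=1, C=0
  A=0, B=1, C=1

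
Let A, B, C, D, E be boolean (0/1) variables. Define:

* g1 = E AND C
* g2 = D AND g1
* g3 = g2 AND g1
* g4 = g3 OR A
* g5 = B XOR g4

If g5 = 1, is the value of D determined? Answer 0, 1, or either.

either

Both values of D occur among assignments with g5 = 1:
  D=0: A=0, B=1, C=0, D=0, E=0
  D=1: A=0, B=0, C=1, D=1, E=1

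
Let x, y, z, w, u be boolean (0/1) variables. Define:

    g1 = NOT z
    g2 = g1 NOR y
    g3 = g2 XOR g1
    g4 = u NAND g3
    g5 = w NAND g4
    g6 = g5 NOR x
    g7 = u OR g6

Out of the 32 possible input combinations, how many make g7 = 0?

g7 = u OR g6 must be 0, so both u = 0 and g6 = 0.
g6 = g5 NOR x must be 0, so at least one of g5, x is 1.
Enumerating the 32 input combinations, 12 give g7 = 0 and 20 give g7 = 1.

12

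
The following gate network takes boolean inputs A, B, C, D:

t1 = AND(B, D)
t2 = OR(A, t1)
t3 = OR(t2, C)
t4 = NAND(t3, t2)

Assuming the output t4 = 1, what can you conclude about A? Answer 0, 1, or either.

0

t4 = NAND(t3, t2) must be 1, so at least one of t3, t2 is 0.
Every assignment with t4 = 1 has A = 0; there are 6 such assignment(s).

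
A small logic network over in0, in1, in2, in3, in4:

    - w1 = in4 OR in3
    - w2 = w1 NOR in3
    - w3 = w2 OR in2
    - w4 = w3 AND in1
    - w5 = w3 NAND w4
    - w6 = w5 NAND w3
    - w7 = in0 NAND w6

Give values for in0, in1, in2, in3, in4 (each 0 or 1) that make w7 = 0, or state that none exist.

in0=1, in1=1, in2=0, in3=1, in4=1

Check with in0=1, in1=1, in2=0, in3=1, in4=1:
w1 = in4 OR in3 = 1 OR 1 = 1
w2 = w1 NOR in3 = 1 NOR 1 = 0
w3 = w2 OR in2 = 0 OR 0 = 0
w4 = w3 AND in1 = 0 AND 1 = 0
w5 = w3 NAND w4 = 0 NAND 0 = 1
w6 = w5 NAND w3 = 1 NAND 0 = 1
w7 = in0 NAND w6 = 1 NAND 1 = 0
So w7 = 0 as required.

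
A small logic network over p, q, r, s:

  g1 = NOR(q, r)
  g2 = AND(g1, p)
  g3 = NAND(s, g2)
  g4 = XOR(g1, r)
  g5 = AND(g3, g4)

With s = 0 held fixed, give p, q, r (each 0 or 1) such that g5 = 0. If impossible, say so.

p=0, q=1, r=0

g5 = AND(g3, g4) must be 0, so at least one of g3, g4 is 0.
Check with s = 0 and p=0, q=1, r=0:
g1 = NOR(q, r) = NOR(1, 0) = 0
g2 = AND(g1, p) = AND(0, 0) = 0
g3 = NAND(s, g2) = NAND(0, 0) = 1
g4 = XOR(g1, r) = XOR(0, 0) = 0
g5 = AND(g3, g4) = AND(1, 0) = 0
So g5 = 0.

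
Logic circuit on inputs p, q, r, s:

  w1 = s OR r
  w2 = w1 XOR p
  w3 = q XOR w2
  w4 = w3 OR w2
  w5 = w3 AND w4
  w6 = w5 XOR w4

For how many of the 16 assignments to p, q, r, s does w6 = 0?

12

w6 = w5 XOR w4 must be 0, so w5 and w4 are equal.
Enumerating the 16 input combinations, 12 give w6 = 0 and 4 give w6 = 1.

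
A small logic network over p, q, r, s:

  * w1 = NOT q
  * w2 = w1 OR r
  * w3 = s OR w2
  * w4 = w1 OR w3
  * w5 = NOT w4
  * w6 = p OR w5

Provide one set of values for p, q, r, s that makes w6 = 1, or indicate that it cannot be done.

p=1 q=1 r=0 s=1

Check with p=1 q=1 r=0 s=1:
w1 = NOT q = NOT 1 = 0
w2 = w1 OR r = 0 OR 0 = 0
w3 = s OR w2 = 1 OR 0 = 1
w4 = w1 OR w3 = 0 OR 1 = 1
w5 = NOT w4 = NOT 1 = 0
w6 = p OR w5 = 1 OR 0 = 1
So w6 = 1 as required.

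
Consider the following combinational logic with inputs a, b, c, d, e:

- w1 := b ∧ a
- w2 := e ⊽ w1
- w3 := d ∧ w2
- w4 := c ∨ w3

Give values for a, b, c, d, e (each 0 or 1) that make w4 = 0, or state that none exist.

w4 = c ∨ w3 must be 0, so both c = 0 and w3 = 0.
Check with a=1, b=0, c=0, d=0, e=1:
w1 = b ∧ a = 0 ∧ 1 = 0
w2 = e ⊽ w1 = 1 ⊽ 0 = 0
w3 = d ∧ w2 = 0 ∧ 0 = 0
w4 = c ∨ w3 = 0 ∨ 0 = 0
So w4 = 0 as required.

a=1, b=0, c=0, d=0, e=1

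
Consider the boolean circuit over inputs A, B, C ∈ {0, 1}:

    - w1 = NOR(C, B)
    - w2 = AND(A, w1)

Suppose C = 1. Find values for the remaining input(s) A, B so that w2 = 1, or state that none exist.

no solution exists

With C = 1 fixed, none of the 4 settings of A, B give w2 = 1.
For example, with A=1, B=1:
w1 = NOR(C, B) = NOR(1, 1) = 0
w2 = AND(A, w1) = AND(1, 0) = 0
giving w2 = 0 ≠ 1.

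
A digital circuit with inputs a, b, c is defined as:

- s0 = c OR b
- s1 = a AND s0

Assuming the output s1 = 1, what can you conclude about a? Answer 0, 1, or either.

1

s1 = a AND s0 must be 1, so both a = 1 and s0 = 1.
s0 = c OR b must be 1, so at least one of c, b is 1.
Every assignment with s1 = 1 has a = 1; there are 3 such assignment(s).
  a=1, b=0, c=1
  a=1, b=1, c=0
  a=1, b=1, c=1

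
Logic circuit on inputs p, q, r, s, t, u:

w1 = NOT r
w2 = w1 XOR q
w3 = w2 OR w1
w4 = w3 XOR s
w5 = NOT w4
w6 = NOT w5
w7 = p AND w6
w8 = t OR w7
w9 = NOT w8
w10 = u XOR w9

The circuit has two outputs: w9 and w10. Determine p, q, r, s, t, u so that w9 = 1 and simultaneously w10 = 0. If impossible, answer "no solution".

Check with p=1, q=1, r=0, s=1, t=0, u=1:
w1 = NOT r = NOT 0 = 1
w2 = w1 XOR q = 1 XOR 1 = 0
w3 = w2 OR w1 = 0 OR 1 = 1
w4 = w3 XOR s = 1 XOR 1 = 0
w5 = NOT w4 = NOT 0 = 1
w6 = NOT w5 = NOT 1 = 0
w7 = p AND w6 = 1 AND 0 = 0
w8 = t OR w7 = 0 OR 0 = 0
w9 = NOT w8 = NOT 0 = 1
w10 = u XOR w9 = 1 XOR 1 = 0
So w9 = 1 and w10 = 0.

p=1, q=1, r=0, s=1, t=0, u=1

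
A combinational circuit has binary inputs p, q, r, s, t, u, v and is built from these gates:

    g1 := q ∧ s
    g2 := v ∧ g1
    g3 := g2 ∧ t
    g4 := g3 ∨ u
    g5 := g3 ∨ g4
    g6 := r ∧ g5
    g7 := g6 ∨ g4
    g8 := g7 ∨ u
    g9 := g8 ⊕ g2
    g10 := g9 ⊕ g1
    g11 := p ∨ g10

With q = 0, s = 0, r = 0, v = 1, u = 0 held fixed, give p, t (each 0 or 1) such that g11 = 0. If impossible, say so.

p=0 t=1

Check with q = 0, s = 0, r = 0, v = 1, u = 0 and p=0, t=1:
g1 = q ∧ s = 0 ∧ 0 = 0
g2 = v ∧ g1 = 1 ∧ 0 = 0
g3 = g2 ∧ t = 0 ∧ 1 = 0
g4 = g3 ∨ u = 0 ∨ 0 = 0
g5 = g3 ∨ g4 = 0 ∨ 0 = 0
g6 = r ∧ g5 = 0 ∧ 0 = 0
g7 = g6 ∨ g4 = 0 ∨ 0 = 0
g8 = g7 ∨ u = 0 ∨ 0 = 0
g9 = g8 ⊕ g2 = 0 ⊕ 0 = 0
g10 = g9 ⊕ g1 = 0 ⊕ 0 = 0
g11 = p ∨ g10 = 0 ∨ 0 = 0
So g11 = 0.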